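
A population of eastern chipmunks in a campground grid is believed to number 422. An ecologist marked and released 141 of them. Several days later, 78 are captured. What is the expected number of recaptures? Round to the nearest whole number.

The marked fraction of the population is 141/422, so in a sample of 78 expect C·(M/N) marked.
E[R] = 141 × 78 / 422 = 10998 / 422 ≈ 26.1 → 26

expected recaptures ≈ 26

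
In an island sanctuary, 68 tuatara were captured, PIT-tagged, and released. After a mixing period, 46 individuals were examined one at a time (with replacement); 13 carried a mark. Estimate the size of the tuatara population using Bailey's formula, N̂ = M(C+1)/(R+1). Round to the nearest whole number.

N ≈ 228

N̂ = 68·(46+1)/(13+1) = 68·47/14 = 3196/14 ≈ 228.3 → 228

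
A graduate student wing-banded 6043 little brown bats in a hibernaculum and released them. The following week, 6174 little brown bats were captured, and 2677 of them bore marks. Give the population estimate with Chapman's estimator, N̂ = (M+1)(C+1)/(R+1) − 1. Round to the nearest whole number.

N̂ = (6043+1)(6174+1)/(2677+1) − 1 = 6044·6175/2678 − 1
= 37321700/2678 − 1 ≈ 13936.4 − 1 ≈ 13935.4 → 13935

N ≈ 13,935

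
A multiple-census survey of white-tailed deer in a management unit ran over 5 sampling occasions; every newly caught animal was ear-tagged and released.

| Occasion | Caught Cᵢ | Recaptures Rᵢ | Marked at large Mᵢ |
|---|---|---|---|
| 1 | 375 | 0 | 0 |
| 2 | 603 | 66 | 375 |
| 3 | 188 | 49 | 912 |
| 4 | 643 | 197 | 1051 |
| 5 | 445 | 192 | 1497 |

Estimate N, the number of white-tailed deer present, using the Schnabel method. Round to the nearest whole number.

N ≈ 3451

Σ MᵢCᵢ = 0·375 + 375·603 + 912·188 + 1051·643 + 1497·445 = 0 + 226125 + 171456 + 675793 + 666165 = 1739539
Σ Rᵢ = 0 + 66 + 49 + 197 + 192 = 504
N̂ = 1739539 / 504 ≈ 3451.47 → 3451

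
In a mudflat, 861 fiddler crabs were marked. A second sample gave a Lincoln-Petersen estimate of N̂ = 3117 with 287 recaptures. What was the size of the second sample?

From N = M·C/R: C = N·R / M = 3117·287 / 861 = 894579 / 861 = 1039.

C = 1039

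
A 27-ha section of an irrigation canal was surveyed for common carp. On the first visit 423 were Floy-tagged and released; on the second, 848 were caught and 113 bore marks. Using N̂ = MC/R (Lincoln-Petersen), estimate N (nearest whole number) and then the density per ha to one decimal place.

N̂ = 423·848/113 = 358704/113 ≈ 3174.4 → 3174
Density = N̂ / area = 3174 / 27 ≈ 117.56 → 117.6 per ha

density ≈ 117.6 common carp per ha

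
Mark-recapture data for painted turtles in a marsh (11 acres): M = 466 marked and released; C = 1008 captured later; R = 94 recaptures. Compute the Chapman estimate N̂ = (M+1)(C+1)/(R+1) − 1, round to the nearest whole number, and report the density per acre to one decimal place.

N̂ = 467·1009/95 − 1 = 471203/95 − 1 ≈ 4959.0 → 4959
Density = N̂ / area = 4959 / 11 ≈ 450.82 → 450.8 per acre

density ≈ 450.8 painted turtles per acre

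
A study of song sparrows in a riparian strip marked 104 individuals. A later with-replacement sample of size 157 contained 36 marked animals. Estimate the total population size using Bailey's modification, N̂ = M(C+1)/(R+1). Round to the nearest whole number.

N ≈ 444

N̂ = 104·(157+1)/(36+1) = 104·158/37 = 16432/37 ≈ 444.1 → 444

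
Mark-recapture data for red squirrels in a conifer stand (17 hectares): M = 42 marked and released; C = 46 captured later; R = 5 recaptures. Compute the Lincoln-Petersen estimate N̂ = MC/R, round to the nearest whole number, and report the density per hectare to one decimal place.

density ≈ 22.7 red squirrels per hectare

N̂ = 42·46/5 = 1932/5 ≈ 386.4 → 386
Density = N̂ / area = 386 / 17 ≈ 22.71 → 22.7 per hectare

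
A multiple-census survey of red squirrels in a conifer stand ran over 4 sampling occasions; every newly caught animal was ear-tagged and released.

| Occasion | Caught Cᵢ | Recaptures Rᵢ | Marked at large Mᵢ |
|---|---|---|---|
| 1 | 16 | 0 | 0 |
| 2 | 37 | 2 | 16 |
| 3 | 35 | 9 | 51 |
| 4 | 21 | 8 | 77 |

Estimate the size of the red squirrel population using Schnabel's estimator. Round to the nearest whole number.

N ≈ 210

Σ MᵢCᵢ = 0·16 + 16·37 + 51·35 + 77·21 = 0 + 592 + 1785 + 1617 = 3994
Σ Rᵢ = 0 + 2 + 9 + 8 = 19
N̂ = 3994 / 19 ≈ 210.2 → 210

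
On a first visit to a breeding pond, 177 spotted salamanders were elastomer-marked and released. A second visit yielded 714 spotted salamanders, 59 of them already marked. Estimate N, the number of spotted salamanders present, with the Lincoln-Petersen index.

N = (177 × 714) / 59 = 126378 / 59 = 2142

N = 2142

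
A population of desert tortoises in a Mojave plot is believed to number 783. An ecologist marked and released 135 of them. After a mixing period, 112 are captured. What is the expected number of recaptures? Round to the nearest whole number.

Expected recaptures E[R] = M·C / N.
E[R] = 135 × 112 / 783 = 15120 / 783 ≈ 19.3 → 19

expected recaptures ≈ 19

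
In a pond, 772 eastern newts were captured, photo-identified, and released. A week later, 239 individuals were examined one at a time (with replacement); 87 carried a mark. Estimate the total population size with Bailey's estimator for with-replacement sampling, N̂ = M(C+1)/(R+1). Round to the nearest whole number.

N̂ = 772·(239+1)/(87+1) = 772·240/88 = 185280/88 ≈ 2105.45 → 2105

N ≈ 2105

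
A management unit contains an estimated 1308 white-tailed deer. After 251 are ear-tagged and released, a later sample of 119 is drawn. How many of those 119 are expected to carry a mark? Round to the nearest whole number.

expected recaptures ≈ 23

Expected recaptures E[R] = M·C / N.
E[R] = 251 × 119 / 1308 = 29869 / 1308 ≈ 22.8 → 23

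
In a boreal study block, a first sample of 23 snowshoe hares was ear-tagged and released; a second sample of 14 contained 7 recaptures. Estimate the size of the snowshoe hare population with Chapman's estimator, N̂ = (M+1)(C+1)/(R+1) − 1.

N̂ = (23+1)(14+1)/(7+1) − 1 = 24·15/8 − 1
= 360/8 − 1 = 45 − 1 = 44

N = 44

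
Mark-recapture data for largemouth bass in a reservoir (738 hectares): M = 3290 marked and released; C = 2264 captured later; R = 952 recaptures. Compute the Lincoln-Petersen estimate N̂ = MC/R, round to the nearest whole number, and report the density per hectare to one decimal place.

N̂ = 3290·2264/952 = 7448560/952 ≈ 7824.1 → 7824
Density = N̂ / area = 7824 / 738 ≈ 10.60 → 10.6 per hectare

density ≈ 10.6 largemouth bass per hectare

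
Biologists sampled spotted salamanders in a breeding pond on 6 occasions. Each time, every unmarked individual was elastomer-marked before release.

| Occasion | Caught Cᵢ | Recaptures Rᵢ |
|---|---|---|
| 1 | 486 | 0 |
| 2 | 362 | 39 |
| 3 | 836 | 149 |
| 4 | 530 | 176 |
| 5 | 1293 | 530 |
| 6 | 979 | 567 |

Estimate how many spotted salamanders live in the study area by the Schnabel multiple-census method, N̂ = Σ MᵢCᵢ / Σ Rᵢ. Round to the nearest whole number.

Marked at large before each occasion: Mᵢ = Σⱼ<ᵢ (Cⱼ − Rⱼ) → M1=0, M2=486, M3=809, M4=1496, M5=1850, M6=2613
Σ MᵢCᵢ = 0·486 + 486·362 + 809·836 + 1496·530 + 1850·1293 + 2613·979 = 0 + 175932 + 676324 + 792880 + 2392050 + 2558127 = 6595313
Σ Rᵢ = 0 + 39 + 149 + 176 + 530 + 567 = 1461
N̂ = 6595313 / 1461 ≈ 4514.2 → 4514

N ≈ 4514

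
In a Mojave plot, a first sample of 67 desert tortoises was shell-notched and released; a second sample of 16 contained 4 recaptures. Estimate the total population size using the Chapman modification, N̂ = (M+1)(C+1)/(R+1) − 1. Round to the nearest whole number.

N̂ = (67+1)(16+1)/(4+1) − 1 = 68·17/5 − 1
= 1156/5 − 1 ≈ 231.2 − 1 ≈ 230.2 → 230

N ≈ 230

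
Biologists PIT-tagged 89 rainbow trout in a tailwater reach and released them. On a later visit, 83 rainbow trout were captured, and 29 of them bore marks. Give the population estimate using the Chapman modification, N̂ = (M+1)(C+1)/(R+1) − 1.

N = 251

N̂ = (89+1)(83+1)/(29+1) − 1 = 90·84/30 − 1
= 7560/30 − 1 = 252 − 1 = 251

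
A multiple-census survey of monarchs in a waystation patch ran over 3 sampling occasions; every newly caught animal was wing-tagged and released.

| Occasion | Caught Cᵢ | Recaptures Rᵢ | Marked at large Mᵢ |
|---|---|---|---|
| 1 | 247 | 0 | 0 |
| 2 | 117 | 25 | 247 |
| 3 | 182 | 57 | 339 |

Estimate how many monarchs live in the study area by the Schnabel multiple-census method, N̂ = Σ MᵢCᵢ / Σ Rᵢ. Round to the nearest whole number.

Σ MᵢCᵢ = 0·247 + 247·117 + 339·182 = 0 + 28899 + 61698 = 90597
Σ Rᵢ = 0 + 25 + 57 = 82
N̂ = 90597 / 82 ≈ 1104.8 → 1105

N ≈ 1105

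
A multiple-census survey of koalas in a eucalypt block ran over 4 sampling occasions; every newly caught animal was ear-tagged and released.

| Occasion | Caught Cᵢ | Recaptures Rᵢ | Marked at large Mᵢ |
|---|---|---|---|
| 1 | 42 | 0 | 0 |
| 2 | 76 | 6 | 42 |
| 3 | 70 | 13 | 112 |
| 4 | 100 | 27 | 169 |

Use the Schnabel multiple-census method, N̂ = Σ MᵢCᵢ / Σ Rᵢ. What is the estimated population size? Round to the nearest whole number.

N ≈ 607

Σ MᵢCᵢ = 0·42 + 42·76 + 112·70 + 169·100 = 0 + 3192 + 7840 + 16900 = 27932
Σ Rᵢ = 0 + 6 + 13 + 27 = 46
N̂ = 27932 / 46 ≈ 607.2 → 607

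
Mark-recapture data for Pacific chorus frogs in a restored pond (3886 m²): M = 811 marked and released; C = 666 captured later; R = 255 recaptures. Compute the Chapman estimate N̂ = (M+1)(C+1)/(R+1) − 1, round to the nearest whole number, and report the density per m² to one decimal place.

density ≈ 0.5 Pacific chorus frogs per m²

N̂ = 812·667/256 − 1 = 541604/256 − 1 ≈ 2114.6 → 2115
Density = N̂ / area = 2115 / 3886 ≈ 0.54 → 0.5 per m²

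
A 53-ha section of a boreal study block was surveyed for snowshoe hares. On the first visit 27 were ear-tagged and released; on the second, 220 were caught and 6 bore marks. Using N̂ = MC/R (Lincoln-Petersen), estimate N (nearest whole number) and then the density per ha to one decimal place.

density ≈ 18.7 snowshoe hares per ha

N̂ = 27·220/6 = 5940/6 = 990
Density = N̂ / area = 990 / 53 ≈ 18.68 → 18.7 per ha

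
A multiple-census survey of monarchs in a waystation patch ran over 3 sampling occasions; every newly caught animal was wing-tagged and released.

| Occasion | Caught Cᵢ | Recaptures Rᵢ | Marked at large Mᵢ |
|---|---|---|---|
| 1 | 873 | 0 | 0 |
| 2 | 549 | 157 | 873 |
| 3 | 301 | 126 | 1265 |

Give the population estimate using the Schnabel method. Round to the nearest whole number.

Σ MᵢCᵢ = 0·873 + 873·549 + 1265·301 = 0 + 479277 + 380765 = 860042
Σ Rᵢ = 0 + 157 + 126 = 283
N̂ = 860042 / 283 ≈ 3039.0 → 3039

N ≈ 3039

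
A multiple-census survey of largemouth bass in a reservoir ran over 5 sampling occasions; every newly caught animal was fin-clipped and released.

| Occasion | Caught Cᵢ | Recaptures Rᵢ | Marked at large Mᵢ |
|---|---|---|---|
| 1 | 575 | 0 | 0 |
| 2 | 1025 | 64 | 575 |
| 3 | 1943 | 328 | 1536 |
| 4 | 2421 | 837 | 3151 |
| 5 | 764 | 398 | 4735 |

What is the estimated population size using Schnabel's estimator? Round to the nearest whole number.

Σ MᵢCᵢ = 0·575 + 575·1025 + 1536·1943 + 3151·2421 + 4735·764 = 0 + 589375 + 2984448 + 7628571 + 3617540 = 14819934
Σ Rᵢ = 0 + 64 + 328 + 837 + 398 = 1627
N̂ = 14819934 / 1627 ≈ 9108.7 → 9109

N ≈ 9109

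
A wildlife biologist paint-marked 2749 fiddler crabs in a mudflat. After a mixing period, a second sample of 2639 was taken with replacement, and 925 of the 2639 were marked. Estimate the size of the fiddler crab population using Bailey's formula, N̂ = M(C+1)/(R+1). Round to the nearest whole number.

N ≈ 7837

N̂ = 2749·(2639+1)/(925+1) = 2749·2640/926 = 7257360/926 ≈ 7837.3 → 7837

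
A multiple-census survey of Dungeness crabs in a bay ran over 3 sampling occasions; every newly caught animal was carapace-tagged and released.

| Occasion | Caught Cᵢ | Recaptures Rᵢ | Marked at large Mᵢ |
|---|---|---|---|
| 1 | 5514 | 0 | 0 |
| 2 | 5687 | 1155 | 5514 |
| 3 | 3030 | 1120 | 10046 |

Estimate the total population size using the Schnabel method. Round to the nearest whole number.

N ≈ 27,164

Σ MᵢCᵢ = 0·5514 + 5514·5687 + 10046·3030 = 0 + 31358118 + 30439380 = 61797498
Σ Rᵢ = 0 + 1155 + 1120 = 2275
N̂ = 61797498 / 2275 ≈ 27163.7 → 27164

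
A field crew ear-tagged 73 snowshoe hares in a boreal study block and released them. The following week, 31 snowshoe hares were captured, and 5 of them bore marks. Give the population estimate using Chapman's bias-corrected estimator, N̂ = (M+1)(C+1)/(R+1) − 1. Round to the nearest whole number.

N ≈ 394

N̂ = (73+1)(31+1)/(5+1) − 1 = 74·32/6 − 1
= 2368/6 − 1 ≈ 394.7 − 1 ≈ 393.7 → 394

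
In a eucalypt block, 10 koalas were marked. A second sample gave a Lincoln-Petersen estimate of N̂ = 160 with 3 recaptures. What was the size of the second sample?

From N = M·C/R: C = N·R / M = 160·3 / 10 = 480 / 10 = 48.

C = 48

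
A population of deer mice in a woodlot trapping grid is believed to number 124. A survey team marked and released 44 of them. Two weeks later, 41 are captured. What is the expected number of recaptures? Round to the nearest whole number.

The marked fraction of the population is 44/124, so in a sample of 41 expect C·(M/N) marked.
E[R] = 44 × 41 / 124 = 1804 / 124 ≈ 14.5 → 15

expected recaptures ≈ 15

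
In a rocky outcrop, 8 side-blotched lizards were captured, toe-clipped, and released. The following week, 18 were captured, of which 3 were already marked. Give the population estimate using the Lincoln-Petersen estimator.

Lincoln-Petersen assumes M/N = R/C, so N = M·C / R.
N = (8 × 18) / 3 = 144 / 3 = 48

N = 48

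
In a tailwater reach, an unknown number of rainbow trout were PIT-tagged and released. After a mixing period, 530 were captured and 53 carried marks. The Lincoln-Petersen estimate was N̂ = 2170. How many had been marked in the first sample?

M = 217

From N = M·C/R: M = N·R / C = 2170·53 / 530 = 115010 / 530 = 217.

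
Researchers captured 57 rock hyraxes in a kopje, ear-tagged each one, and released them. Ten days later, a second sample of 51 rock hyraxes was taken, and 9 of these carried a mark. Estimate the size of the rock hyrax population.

Lincoln-Petersen assumes M/N = R/C, so N = M·C / R.
N = (57 × 51) / 9 = 2907 / 9 = 323

N = 323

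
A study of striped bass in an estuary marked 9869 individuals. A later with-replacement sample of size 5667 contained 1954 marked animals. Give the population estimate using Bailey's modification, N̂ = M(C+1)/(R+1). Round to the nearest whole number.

N̂ = 9869·(5667+1)/(1954+1) = 9869·5668/1955 = 55937492/1955 ≈ 28612.5 → 28613

N ≈ 28,613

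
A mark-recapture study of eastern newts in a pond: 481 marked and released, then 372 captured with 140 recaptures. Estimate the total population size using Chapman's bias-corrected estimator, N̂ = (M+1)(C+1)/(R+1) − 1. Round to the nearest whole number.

N ≈ 1274

N̂ = (481+1)(372+1)/(140+1) − 1 = 482·373/141 − 1
= 179786/141 − 1 ≈ 1275.1 − 1 ≈ 1274.1 → 1274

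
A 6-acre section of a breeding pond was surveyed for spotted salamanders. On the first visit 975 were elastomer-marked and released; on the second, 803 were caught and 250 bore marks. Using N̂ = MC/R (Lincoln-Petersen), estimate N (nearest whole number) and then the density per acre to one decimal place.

density ≈ 522.0 spotted salamanders per acre

N̂ = 975·803/250 = 782925/250 ≈ 3131.7 → 3132
Density = N̂ / area = 3132 / 6 = 522.0 per acre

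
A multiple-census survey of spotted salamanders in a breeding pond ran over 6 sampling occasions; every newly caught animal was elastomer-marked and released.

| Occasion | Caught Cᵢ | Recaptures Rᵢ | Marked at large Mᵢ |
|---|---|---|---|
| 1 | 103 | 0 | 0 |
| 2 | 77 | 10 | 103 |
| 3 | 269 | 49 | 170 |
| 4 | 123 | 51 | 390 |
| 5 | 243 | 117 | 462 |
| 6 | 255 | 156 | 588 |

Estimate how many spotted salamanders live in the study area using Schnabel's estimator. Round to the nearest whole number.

Σ MᵢCᵢ = 0·103 + 103·77 + 170·269 + 390·123 + 462·243 + 588·255 = 0 + 7931 + 45730 + 47970 + 112266 + 149940 = 363837
Σ Rᵢ = 0 + 10 + 49 + 51 + 117 + 156 = 383
N̂ = 363837 / 383 ≈ 950.0 → 950

N ≈ 950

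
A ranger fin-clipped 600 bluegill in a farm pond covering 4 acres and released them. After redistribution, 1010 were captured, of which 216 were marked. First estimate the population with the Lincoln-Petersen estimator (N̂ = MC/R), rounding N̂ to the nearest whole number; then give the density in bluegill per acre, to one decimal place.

density ≈ 701.5 bluegill per acre

N̂ = 600·1010/216 = 606000/216 ≈ 2805.6 → 2806
Density = N̂ / area = 2806 / 4 ≈ 701.50 → 701.5 per acre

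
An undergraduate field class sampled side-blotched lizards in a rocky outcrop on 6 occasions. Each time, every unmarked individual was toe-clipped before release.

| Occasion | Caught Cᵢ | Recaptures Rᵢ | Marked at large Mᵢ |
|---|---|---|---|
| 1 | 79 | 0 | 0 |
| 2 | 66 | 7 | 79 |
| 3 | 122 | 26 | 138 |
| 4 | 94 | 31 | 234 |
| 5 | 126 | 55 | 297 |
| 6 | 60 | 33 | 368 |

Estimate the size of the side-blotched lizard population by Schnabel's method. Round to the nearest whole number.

N ≈ 681

Σ MᵢCᵢ = 0·79 + 79·66 + 138·122 + 234·94 + 297·126 + 368·60 = 0 + 5214 + 16836 + 21996 + 37422 + 22080 = 103548
Σ Rᵢ = 0 + 7 + 26 + 31 + 55 + 33 = 152
N̂ = 103548 / 152 ≈ 681.2 → 681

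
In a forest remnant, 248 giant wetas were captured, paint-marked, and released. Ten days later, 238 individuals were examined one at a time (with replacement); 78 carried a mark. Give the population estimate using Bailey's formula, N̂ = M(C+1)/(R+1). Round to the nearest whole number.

N ≈ 750

N̂ = 248·(238+1)/(78+1) = 248·239/79 = 59272/79 ≈ 750.3 → 750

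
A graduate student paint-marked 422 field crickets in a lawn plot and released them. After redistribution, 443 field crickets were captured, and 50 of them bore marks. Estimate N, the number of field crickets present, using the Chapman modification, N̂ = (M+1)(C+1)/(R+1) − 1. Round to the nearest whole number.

N̂ = (422+1)(443+1)/(50+1) − 1 = 423·444/51 − 1
= 187812/51 − 1 ≈ 3682.6 − 1 ≈ 3681.6 → 3682

N ≈ 3682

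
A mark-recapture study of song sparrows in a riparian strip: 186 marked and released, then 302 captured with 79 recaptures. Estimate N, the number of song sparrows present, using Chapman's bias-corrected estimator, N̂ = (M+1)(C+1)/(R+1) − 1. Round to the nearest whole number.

N ≈ 707

N̂ = (186+1)(302+1)/(79+1) − 1 = 187·303/80 − 1
= 56661/80 − 1 ≈ 708.3 − 1 ≈ 707.3 → 707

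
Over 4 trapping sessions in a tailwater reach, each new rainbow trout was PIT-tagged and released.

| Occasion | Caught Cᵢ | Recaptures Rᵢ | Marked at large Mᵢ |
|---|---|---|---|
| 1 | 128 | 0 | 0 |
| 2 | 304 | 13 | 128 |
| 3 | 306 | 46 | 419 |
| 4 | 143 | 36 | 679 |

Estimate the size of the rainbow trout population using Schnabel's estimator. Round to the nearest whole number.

N ≈ 2781

Σ MᵢCᵢ = 0·128 + 128·304 + 419·306 + 679·143 = 0 + 38912 + 128214 + 97097 = 264223
Σ Rᵢ = 0 + 13 + 46 + 36 = 95
N̂ = 264223 / 95 ≈ 2781.3 → 2781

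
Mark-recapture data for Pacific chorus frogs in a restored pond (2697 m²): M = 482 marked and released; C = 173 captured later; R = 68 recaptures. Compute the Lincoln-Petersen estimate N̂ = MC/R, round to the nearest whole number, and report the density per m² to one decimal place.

N̂ = 482·173/68 = 83386/68 ≈ 1226.3 → 1226
Density = N̂ / area = 1226 / 2697 ≈ 0.45 → 0.5 per m²

density ≈ 0.5 Pacific chorus frogs per m²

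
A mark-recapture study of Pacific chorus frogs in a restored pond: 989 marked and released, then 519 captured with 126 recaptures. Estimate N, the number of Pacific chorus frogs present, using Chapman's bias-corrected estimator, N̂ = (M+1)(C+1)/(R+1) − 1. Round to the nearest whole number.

N̂ = (989+1)(519+1)/(126+1) − 1 = 990·520/127 − 1
= 514800/127 − 1 ≈ 4053.5 − 1 ≈ 4052.5 → 4053

N ≈ 4053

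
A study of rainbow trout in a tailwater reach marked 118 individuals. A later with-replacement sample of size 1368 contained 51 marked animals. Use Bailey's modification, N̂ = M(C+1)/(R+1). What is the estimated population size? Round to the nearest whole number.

N ≈ 3107

N̂ = 118·(1368+1)/(51+1) = 118·1369/52 = 161542/52 ≈ 3106.6 → 3107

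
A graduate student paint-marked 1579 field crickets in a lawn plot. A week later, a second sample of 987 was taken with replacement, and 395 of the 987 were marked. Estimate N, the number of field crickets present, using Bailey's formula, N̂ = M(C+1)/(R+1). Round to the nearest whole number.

N ≈ 3940

N̂ = 1579·(987+1)/(395+1) = 1579·988/396 = 1560052/396 ≈ 3939.5 → 3940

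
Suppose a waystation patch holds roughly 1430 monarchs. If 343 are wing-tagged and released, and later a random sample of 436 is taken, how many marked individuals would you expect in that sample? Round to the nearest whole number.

Expected recaptures E[R] = M·C / N.
E[R] = 343 × 436 / 1430 = 149548 / 1430 ≈ 104.6 → 105

expected recaptures ≈ 105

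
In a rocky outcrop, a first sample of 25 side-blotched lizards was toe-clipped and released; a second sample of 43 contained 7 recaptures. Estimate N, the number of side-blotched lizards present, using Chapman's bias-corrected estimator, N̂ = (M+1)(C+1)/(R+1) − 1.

N̂ = (25+1)(43+1)/(7+1) − 1 = 26·44/8 − 1
= 1144/8 − 1 = 143 − 1 = 142

N = 142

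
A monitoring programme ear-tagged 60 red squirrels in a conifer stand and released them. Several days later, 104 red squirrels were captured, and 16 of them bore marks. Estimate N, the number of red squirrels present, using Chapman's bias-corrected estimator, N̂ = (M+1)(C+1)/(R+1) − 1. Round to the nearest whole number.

N ≈ 376

N̂ = (60+1)(104+1)/(16+1) − 1 = 61·105/17 − 1
= 6405/17 − 1 ≈ 376.8 − 1 ≈ 375.8 → 376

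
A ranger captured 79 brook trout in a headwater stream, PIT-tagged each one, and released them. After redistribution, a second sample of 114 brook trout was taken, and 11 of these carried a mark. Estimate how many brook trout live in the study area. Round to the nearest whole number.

N ≈ 819

Lincoln-Petersen assumes M/N = R/C, so N = M·C / R.
N = (79 × 114) / 11 = 9006 / 11 ≈ 818.7 → 819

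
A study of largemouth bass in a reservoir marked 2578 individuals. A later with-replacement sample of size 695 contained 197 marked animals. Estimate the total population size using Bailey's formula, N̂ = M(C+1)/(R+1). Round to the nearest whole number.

N̂ = 2578·(695+1)/(197+1) = 2578·696/198 = 1794288/198 ≈ 9062.1 → 9062

N ≈ 9062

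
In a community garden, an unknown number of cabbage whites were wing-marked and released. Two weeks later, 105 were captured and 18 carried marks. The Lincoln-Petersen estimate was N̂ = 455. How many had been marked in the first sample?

From N = M·C/R: M = N·R / C = 455·18 / 105 = 8190 / 105 = 78.

M = 78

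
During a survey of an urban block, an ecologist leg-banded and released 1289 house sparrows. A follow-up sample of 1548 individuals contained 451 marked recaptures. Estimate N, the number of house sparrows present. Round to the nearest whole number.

N ≈ 4424

Lincoln-Petersen assumes M/N = R/C, so N = M·C / R.
N = (1289 × 1548) / 451 = 1995372 / 451 ≈ 4424.3 → 4424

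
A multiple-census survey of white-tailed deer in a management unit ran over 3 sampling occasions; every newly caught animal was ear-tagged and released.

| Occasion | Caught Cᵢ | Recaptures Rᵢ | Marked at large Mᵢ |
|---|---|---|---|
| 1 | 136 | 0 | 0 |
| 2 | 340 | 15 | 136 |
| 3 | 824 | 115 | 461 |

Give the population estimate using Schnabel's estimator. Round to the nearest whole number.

Σ MᵢCᵢ = 0·136 + 136·340 + 461·824 = 0 + 46240 + 379864 = 426104
Σ Rᵢ = 0 + 15 + 115 = 130
N̂ = 426104 / 130 ≈ 3277.7 → 3278

N ≈ 3278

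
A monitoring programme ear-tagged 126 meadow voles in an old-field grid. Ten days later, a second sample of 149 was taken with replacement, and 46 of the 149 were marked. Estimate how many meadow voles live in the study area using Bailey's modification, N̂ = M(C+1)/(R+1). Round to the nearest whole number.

N̂ = 126·(149+1)/(46+1) = 126·150/47 = 18900/47 ≈ 402.1 → 402

N ≈ 402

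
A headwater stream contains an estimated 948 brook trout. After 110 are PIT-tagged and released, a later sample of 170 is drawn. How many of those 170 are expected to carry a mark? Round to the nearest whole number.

The marked fraction of the population is 110/948, so in a sample of 170 expect C·(M/N) marked.
E[R] = 110 × 170 / 948 = 18700 / 948 ≈ 19.7 → 20

expected recaptures ≈ 20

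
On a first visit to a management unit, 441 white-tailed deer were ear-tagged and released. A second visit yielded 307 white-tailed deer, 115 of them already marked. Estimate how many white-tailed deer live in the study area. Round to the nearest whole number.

N ≈ 1177

N = (441 × 307) / 115 = 135387 / 115 ≈ 1177.3 → 1177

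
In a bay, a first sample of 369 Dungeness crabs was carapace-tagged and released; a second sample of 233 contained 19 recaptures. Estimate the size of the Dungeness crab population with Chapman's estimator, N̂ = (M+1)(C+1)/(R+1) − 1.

N = 4328

N̂ = (369+1)(233+1)/(19+1) − 1 = 370·234/20 − 1
= 86580/20 − 1 = 4329 − 1 = 4328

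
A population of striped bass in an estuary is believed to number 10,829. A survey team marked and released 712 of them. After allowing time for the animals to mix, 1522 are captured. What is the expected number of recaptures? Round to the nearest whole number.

Expected recaptures E[R] = M·C / N.
E[R] = 712 × 1522 / 10829 = 1083664 / 10829 ≈ 100.1 → 100

expected recaptures ≈ 100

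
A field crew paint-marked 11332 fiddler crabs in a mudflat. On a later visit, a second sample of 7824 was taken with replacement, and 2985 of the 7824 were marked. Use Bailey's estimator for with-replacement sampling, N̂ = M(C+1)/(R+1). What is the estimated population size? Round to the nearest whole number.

N ≈ 29,696

N̂ = 11332·(7824+1)/(2985+1) = 11332·7825/2986 = 88672900/2986 ≈ 29696.2 → 29696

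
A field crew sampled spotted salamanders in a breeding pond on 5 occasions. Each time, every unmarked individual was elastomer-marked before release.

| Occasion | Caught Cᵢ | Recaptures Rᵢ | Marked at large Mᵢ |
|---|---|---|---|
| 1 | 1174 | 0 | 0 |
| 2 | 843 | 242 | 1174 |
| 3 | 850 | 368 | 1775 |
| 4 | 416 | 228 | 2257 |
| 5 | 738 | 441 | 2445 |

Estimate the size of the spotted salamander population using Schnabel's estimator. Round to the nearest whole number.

N ≈ 4098

Σ MᵢCᵢ = 0·1174 + 1174·843 + 1775·850 + 2257·416 + 2445·738 = 0 + 989682 + 1508750 + 938912 + 1804410 = 5241754
Σ Rᵢ = 0 + 242 + 368 + 228 + 441 = 1279
N̂ = 5241754 / 1279 ≈ 4098.3 → 4098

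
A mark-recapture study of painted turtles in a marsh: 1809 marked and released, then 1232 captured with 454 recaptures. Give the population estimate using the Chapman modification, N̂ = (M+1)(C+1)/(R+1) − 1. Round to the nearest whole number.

N ≈ 4904

N̂ = (1809+1)(1232+1)/(454+1) − 1 = 1810·1233/455 − 1
= 2231730/455 − 1 ≈ 4904.9 − 1 ≈ 4903.9 → 4904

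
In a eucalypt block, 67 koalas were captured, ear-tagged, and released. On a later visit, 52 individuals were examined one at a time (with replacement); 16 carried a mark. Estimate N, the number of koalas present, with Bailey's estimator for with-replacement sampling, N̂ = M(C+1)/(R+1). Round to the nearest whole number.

N ≈ 209

N̂ = 67·(52+1)/(16+1) = 67·53/17 = 3551/17 ≈ 208.9 → 209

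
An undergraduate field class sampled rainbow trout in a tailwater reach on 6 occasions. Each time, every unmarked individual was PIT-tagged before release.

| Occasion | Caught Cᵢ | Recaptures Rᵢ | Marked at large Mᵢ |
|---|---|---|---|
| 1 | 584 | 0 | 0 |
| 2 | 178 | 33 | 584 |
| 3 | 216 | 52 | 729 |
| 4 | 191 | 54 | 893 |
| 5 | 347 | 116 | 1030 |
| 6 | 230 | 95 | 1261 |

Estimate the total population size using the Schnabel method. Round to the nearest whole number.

N ≈ 3084

Σ MᵢCᵢ = 0·584 + 584·178 + 729·216 + 893·191 + 1030·347 + 1261·230 = 0 + 103952 + 157464 + 170563 + 357410 + 290030 = 1079419
Σ Rᵢ = 0 + 33 + 52 + 54 + 116 + 95 = 350
N̂ = 1079419 / 350 ≈ 3084.1 → 3084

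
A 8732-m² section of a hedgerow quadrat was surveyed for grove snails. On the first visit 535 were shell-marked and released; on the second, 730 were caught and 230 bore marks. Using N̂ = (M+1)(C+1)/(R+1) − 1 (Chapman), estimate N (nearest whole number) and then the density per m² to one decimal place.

N̂ = 536·731/231 − 1 = 391816/231 − 1 ≈ 1695.2 → 1695
Density = N̂ / area = 1695 / 8732 ≈ 0.19 → 0.2 per m²

density ≈ 0.2 grove snails per m²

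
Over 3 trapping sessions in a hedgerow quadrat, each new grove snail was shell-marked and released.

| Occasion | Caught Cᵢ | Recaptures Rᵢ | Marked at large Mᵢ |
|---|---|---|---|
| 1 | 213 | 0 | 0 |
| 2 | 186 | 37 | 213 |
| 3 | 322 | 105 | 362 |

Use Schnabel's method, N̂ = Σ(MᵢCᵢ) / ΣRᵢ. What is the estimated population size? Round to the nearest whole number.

N ≈ 1100

Σ MᵢCᵢ = 0·213 + 213·186 + 362·322 = 0 + 39618 + 116564 = 156182
Σ Rᵢ = 0 + 37 + 105 = 142
N̂ = 156182 / 142 ≈ 1099.9 → 1100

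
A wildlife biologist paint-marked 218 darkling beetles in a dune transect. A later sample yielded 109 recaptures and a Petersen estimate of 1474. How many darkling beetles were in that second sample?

From N = M·C/R: C = N·R / M = 1474·109 / 218 = 160666 / 218 = 737.

C = 737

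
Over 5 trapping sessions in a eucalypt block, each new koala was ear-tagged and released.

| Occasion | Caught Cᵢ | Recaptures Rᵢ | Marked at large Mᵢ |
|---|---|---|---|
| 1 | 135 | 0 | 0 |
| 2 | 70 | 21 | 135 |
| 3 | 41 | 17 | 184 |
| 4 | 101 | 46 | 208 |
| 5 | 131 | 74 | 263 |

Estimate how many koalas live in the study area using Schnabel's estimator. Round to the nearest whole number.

Σ MᵢCᵢ = 0·135 + 135·70 + 184·41 + 208·101 + 263·131 = 0 + 9450 + 7544 + 21008 + 34453 = 72455
Σ Rᵢ = 0 + 21 + 17 + 46 + 74 = 158
N̂ = 72455 / 158 ≈ 458.6 → 459

N ≈ 459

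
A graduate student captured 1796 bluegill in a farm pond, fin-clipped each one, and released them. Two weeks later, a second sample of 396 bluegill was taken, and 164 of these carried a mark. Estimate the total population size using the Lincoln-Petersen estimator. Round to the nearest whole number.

Lincoln-Petersen assumes M/N = R/C, so N = M·C / R.
N = (1796 × 396) / 164 = 711216 / 164 ≈ 4336.7 → 4337

N ≈ 4337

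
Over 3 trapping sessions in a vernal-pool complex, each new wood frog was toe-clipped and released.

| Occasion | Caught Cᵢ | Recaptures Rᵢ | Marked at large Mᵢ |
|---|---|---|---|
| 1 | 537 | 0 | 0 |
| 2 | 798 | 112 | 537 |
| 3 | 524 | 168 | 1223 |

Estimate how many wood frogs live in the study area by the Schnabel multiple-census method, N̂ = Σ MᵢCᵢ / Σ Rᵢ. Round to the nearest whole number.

N ≈ 3819

Σ MᵢCᵢ = 0·537 + 537·798 + 1223·524 = 0 + 428526 + 640852 = 1069378
Σ Rᵢ = 0 + 112 + 168 = 280
N̂ = 1069378 / 280 ≈ 3819.2 → 3819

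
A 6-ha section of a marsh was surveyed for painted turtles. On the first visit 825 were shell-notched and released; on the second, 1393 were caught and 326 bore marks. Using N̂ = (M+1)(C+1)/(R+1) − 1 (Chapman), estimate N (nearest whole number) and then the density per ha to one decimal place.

N̂ = 826·1394/327 − 1 = 1151444/327 − 1 ≈ 3520.2 → 3520
Density = N̂ / area = 3520 / 6 ≈ 586.67 → 586.7 per ha

density ≈ 586.7 painted turtles per ha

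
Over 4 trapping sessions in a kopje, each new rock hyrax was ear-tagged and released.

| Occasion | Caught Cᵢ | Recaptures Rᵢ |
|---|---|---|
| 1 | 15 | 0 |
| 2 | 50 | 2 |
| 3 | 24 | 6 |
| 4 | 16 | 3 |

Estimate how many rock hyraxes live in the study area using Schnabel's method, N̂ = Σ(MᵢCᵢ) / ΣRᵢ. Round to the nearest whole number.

N ≈ 323

Marked at large before each occasion: Mᵢ = Σⱼ<ᵢ (Cⱼ − Rⱼ) → M1=0, M2=15, M3=63, M4=81
Σ MᵢCᵢ = 0·15 + 15·50 + 63·24 + 81·16 = 0 + 750 + 1512 + 1296 = 3558
Σ Rᵢ = 0 + 2 + 6 + 3 = 11
N̂ = 3558 / 11 ≈ 323.45 → 323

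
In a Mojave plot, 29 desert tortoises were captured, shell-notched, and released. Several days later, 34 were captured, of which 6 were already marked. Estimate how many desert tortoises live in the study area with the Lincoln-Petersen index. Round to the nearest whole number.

If marked individuals mix randomly, R/C ≈ M/N, giving N ≈ M·C/R.
N = (29 × 34) / 6 = 986 / 6 ≈ 164.3 → 164

N ≈ 164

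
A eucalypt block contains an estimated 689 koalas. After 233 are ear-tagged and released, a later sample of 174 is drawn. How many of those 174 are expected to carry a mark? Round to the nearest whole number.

expected recaptures ≈ 59

The marked fraction of the population is 233/689, so in a sample of 174 expect C·(M/N) marked.
E[R] = 233 × 174 / 689 = 40542 / 689 ≈ 58.8 → 59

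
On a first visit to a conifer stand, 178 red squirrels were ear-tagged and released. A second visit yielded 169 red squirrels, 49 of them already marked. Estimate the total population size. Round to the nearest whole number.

N ≈ 614

If marked individuals mix randomly, R/C ≈ M/N, giving N ≈ M·C/R.
N = (178 × 169) / 49 = 30082 / 49 ≈ 613.9 → 614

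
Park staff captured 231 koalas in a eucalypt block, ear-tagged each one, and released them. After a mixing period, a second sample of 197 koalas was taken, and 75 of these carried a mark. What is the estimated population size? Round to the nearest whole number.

N ≈ 607

N = (231 × 197) / 75 = 45507 / 75 ≈ 606.8 → 607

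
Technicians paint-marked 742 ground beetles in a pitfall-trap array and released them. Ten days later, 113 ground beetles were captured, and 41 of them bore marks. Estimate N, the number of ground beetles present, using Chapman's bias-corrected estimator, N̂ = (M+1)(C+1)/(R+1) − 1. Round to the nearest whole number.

N̂ = (742+1)(113+1)/(41+1) − 1 = 743·114/42 − 1
= 84702/42 − 1 ≈ 2016.7 − 1 ≈ 2015.7 → 2016

N ≈ 2016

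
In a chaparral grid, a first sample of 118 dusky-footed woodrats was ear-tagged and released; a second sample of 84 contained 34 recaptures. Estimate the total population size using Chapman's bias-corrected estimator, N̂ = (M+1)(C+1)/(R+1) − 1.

N̂ = (118+1)(84+1)/(34+1) − 1 = 119·85/35 − 1
= 10115/35 − 1 = 289 − 1 = 288

N = 288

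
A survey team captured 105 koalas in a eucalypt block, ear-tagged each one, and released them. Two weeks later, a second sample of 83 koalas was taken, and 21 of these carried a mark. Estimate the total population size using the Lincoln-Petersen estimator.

N = 415

The marked fraction in the recapture sample should equal the marked fraction in the population: 21/83 = 105/N.
N = (105 × 83) / 21 = 8715 / 21 = 415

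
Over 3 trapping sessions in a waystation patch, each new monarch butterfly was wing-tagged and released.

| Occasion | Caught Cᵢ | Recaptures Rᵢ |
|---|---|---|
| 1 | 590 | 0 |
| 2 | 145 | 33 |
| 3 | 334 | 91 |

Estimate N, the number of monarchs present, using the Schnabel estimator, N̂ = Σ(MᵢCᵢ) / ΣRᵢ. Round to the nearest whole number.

N ≈ 2581

Marked at large before each occasion: Mᵢ = Σⱼ<ᵢ (Cⱼ − Rⱼ) → M1=0, M2=590, M3=702
Σ MᵢCᵢ = 0·590 + 590·145 + 702·334 = 0 + 85550 + 234468 = 320018
Σ Rᵢ = 0 + 33 + 91 = 124
N̂ = 320018 / 124 ≈ 2580.8 → 2581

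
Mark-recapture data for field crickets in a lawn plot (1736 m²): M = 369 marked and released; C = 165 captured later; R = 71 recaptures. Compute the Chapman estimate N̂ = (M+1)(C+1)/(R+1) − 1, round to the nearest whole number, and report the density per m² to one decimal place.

density ≈ 0.5 field crickets per m²

N̂ = 370·166/72 − 1 = 61420/72 − 1 ≈ 852.1 → 852
Density = N̂ / area = 852 / 1736 ≈ 0.49 → 0.5 per m²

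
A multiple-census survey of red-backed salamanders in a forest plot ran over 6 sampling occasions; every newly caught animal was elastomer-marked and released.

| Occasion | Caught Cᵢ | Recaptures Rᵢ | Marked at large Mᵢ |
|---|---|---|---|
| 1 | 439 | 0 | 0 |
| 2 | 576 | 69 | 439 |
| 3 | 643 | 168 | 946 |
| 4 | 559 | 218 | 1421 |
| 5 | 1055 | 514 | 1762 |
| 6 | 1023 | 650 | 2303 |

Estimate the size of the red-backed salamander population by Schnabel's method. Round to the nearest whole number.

N ≈ 3626

Σ MᵢCᵢ = 0·439 + 439·576 + 946·643 + 1421·559 + 1762·1055 + 2303·1023 = 0 + 252864 + 608278 + 794339 + 1858910 + 2355969 = 5870360
Σ Rᵢ = 0 + 69 + 168 + 218 + 514 + 650 = 1619
N̂ = 5870360 / 1619 ≈ 3625.9 → 3626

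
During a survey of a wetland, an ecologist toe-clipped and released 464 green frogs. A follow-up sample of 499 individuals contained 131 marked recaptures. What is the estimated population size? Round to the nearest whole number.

Lincoln-Petersen assumes M/N = R/C, so N = M·C / R.
N = (464 × 499) / 131 = 231536 / 131 ≈ 1767.45 → 1767

N ≈ 1767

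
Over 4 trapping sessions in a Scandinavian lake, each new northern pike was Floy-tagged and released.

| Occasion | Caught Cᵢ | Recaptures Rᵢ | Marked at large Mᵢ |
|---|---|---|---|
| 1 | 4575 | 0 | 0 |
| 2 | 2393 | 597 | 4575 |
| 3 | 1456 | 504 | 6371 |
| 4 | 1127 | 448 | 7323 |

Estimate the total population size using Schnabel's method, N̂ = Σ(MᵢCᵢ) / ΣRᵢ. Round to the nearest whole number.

N ≈ 18,384

Σ MᵢCᵢ = 0·4575 + 4575·2393 + 6371·1456 + 7323·1127 = 0 + 10947975 + 9276176 + 8253021 = 28477172
Σ Rᵢ = 0 + 597 + 504 + 448 = 1549
N̂ = 28477172 / 1549 ≈ 18384.2 → 18384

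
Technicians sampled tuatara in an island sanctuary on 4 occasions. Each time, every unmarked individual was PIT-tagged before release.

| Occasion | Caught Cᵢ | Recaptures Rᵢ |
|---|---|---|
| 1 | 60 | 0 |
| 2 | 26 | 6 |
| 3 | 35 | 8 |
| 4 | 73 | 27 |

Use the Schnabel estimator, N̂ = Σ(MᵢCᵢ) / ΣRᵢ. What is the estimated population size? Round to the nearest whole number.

Marked at large before each occasion: Mᵢ = Σⱼ<ᵢ (Cⱼ − Rⱼ) → M1=0, M2=60, M3=80, M4=107
Σ MᵢCᵢ = 0·60 + 60·26 + 80·35 + 107·73 = 0 + 1560 + 2800 + 7811 = 12171
Σ Rᵢ = 0 + 6 + 8 + 27 = 41
N̂ = 12171 / 41 ≈ 296.9 → 297

N ≈ 297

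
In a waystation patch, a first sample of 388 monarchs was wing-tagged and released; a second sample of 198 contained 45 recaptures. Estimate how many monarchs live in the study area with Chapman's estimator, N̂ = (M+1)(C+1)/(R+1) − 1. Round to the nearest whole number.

N ≈ 1682

N̂ = (388+1)(198+1)/(45+1) − 1 = 389·199/46 − 1
= 77411/46 − 1 ≈ 1682.8 − 1 ≈ 1681.8 → 1682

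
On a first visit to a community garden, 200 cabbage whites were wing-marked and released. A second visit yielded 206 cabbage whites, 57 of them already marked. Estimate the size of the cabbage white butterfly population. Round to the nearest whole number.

N ≈ 723

N = (200 × 206) / 57 = 41200 / 57 ≈ 722.8 → 723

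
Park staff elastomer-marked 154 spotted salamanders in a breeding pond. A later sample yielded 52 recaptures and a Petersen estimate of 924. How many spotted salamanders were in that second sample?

C = 312

From N = M·C/R: C = N·R / M = 924·52 / 154 = 48048 / 154 = 312.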